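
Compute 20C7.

C(20,7) = (20·19·18·17·16·15·14) / 7! = 390700800 / 5040 = 77520.

77520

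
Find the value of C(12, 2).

66

C(12,2) = (12·11) / 2! = 132 / 2 = 66.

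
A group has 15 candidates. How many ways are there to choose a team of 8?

This is C(15,8) = 6435.

6435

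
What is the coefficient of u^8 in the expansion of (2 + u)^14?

The general term is C(14,j)·(2)^j·(u)^(14-j); the u^8 term has j = 6.
C(14,6) = 3003.
Coefficient = C(14,6) · 2^6 = 3003 · 64 = 192192.

192192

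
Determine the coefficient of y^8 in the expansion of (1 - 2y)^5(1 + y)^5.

0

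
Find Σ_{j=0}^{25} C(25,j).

The entries of row 25 sum to 2^25 = 33554432.

33554432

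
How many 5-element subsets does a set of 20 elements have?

15504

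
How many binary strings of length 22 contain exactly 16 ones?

74613

Choose the 16 positions: C(22,16) = 74613.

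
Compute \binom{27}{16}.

C(27,16) = C(27,11) by symmetry.
C(27,11) = (27·26·25·24·23·22·21·20·19·18·17) / 11! = 520431047136000 / 39916800 = 13037895.

13037895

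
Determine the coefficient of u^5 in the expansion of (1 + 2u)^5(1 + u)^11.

Coefficient of u^5 = Σ_{j} C(5,j)·2^j·C(11,5-j)·1^(5-j) for j from 0 to 5.
= 462 + 3300 + 6600 + 4400 + 880 + 32 = 15674.

15674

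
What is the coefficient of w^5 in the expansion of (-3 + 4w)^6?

The general term is C(6,j)·(-3)^j·(4w)^(6-j); the w^5 term has j = 1.
C(6,1) = 6.
Coefficient = C(6,1) · (-3)^1 · 4^5 = 6 · (-3) · 1024 = -18432.

-18432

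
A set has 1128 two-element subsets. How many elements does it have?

n(n−1)/2 = 1128 ⇒ n(n−1) = 2256. Since 48·47 = 2256, n = 48.

48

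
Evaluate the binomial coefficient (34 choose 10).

C(34,10) = (34·33·32·31·30·29·28·27·26·25) / 10! = 475837794432000 / 3628800 = 131128140.

131128140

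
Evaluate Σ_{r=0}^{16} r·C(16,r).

Differentiating (1+x)^16 and setting x=1: Σ r·C(16,r) = 16·2^15 = 524288.

524288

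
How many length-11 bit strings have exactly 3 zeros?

Choose the 3 positions: C(11,3) = 165.

165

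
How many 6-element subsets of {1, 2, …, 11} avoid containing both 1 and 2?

336

All 6-subsets: C(11,6) = 462. Those containing both fixed elements: C(9,4) = 126.
462 − 126 = 336.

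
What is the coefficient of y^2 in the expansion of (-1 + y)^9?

-36

The general term is C(9,j)·(-1)^j·(y)^(9-j); the y^2 term has j = 7.
C(9,7) = 36.
Coefficient = C(9,7) · (-1)^7 = 36 · (-1) = -36.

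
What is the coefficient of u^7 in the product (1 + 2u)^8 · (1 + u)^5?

Coefficient of u^7 = Σ_{j} C(8,j)·2^j·C(5,7-j)·1^(7-j) for j from 2 to 7.
= 112 + 2240 + 11200 + 17920 + 8960 + 1024 = 41456.

41456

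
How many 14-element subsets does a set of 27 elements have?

20058300

C(27,14) = C(27,13) by symmetry.
C(27,13) = (27·26·25·24·23·22·21·20·19·18·17·16·15) / 13! = 124903451312640000 / 6227020800 = 20058300.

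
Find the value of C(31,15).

300540195

C(31,15) = (31·30·29·28·27·26·25·24·23·22·21·20·19·18·17) / 15! = 393008709555221760000 / 1307674368000 = 300540195.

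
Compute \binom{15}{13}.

C(15,13) = C(15,2) by symmetry.
C(15,2) = (15·14) / 2! = 210 / 2 = 105.

105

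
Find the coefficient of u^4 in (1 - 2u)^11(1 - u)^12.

40975

Coefficient of u^4 = Σ_{j} C(11,j)·(-2)^j·C(12,4-j)·(-1)^(4-j) for j from 0 to 4.
= 495 + 4840 + 14520 + 15840 + 5280 = 40975.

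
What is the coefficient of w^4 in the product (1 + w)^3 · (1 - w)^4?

3

Coefficient of w^4 = Σ_{j} C(3,j)·1^j·C(4,4-j)·(-1)^(4-j) for j from 0 to 3.
= 1 + (-12) + 18 + (-4) = 3.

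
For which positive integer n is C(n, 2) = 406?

n(n−1)/2 = 406 ⇒ n(n−1) = 812. Since 29·28 = 812, n = 29.

29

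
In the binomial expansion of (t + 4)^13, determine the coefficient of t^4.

The general term is C(13,j)·(t)^j·(4)^(13-j); the t^4 term has j = 4.
C(13,4) = 715.
Coefficient = C(13,4) · 4^9 = 715 · 262144 = 187432960.

187432960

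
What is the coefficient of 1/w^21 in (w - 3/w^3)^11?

General term: C(11,j)·(w)^j·(-3/w^3)^(11-j), with w-exponent 1j − 3(11−j) = 4j − 33.
Set 4j − 33 = -21: j = 3.
C(11,3) = 165; 1^3 = 1; (-3)^8 = 6561.
Coefficient = 165 · 1 · 6561 = 1082565.

1082565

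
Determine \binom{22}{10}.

646646

C(22,10) = (22·21·20·19·18·17·16·15·14·13) / 10! = 2346549004800 / 3628800 = 646646.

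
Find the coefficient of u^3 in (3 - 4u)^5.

The general term is C(5,j)·(3)^j·(-4u)^(5-j); the u^3 term has j = 2.
C(5,2) = 10.
Coefficient = C(5,2) · 3^2 · (-4)^3 = 10 · 9 · (-64) = -5760.

-5760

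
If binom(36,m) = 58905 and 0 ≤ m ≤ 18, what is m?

C(36,m) increases on 0 ≤ m ≤ 18. C(36,3) = 7140 and C(36,4) = 58905, so m = 4.

4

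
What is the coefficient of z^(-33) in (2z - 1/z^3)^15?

3640

General term: C(15,j)·(2z)^j·(-1/z^3)^(15-j), with z-exponent 1j − 3(15−j) = 4j − 45.
Set 4j − 45 = -33: j = 3.
C(15,3) = 455; 2^3 = 8; (-1)^12 = 1.
Coefficient = 455 · 8 · 1 = 3640.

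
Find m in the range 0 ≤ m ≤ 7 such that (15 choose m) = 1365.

4

C(15,m) increases on 0 ≤ m ≤ 7. C(15,3) = 455 and C(15,4) = 1365, so m = 4.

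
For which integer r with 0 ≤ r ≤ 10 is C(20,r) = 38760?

6

C(20,r) increases on 0 ≤ r ≤ 10. C(20,5) = 15504 and C(20,6) = 38760, so r = 6.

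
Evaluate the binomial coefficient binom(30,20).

30045015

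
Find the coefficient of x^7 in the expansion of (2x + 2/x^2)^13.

General term: C(13,j)·(2x)^j·(2/x^2)^(13-j), with x-exponent 1j − 2(13−j) = 3j − 26.
Set 3j − 26 = 7: j = 11.
C(13,11) = 78; 2^11 = 2048; 2^2 = 4.
Coefficient = 78 · 2048 · 4 = 638976.

638976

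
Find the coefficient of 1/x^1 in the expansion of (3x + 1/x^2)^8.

13608

General term: C(8,j)·(3x)^j·(1/x^2)^(8-j), with x-exponent 1j − 2(8−j) = 3j − 16.
Set 3j − 16 = -1: j = 5.
C(8,5) = 56; 3^5 = 243; 1^3 = 1.
Coefficient = 56 · 243 · 1 = 13608.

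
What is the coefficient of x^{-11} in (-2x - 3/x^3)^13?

General term: C(13,j)·(-2x)^j·(-3/x^3)^(13-j), with x-exponent 1j − 3(13−j) = 4j − 39.
Set 4j − 39 = -11: j = 7.
C(13,7) = 1716; (-2)^7 = -128; (-3)^6 = 729.
Coefficient = 1716 · (-128) · 729 = -160123392.

-160123392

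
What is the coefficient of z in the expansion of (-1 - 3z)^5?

-15

The general term is C(5,j)·(-1)^j·(-3z)^(5-j); the z^1 term has j = 4.
C(5,4) = 5.
Coefficient = C(5,4) · (-3)^1 = 5 · (-3) = -15.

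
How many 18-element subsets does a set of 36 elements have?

9075135300

C(36,18) = (36·35·34·33·32·31·30·29·28·27·26·25·24·23·22·21·20·19) / 18! = 58102407620643984998400000 / 6402373705728000 = 9075135300.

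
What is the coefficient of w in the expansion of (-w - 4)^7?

-28672

The general term is C(7,j)·(-w)^j·(-4)^(7-j); the w^1 term has j = 1.
C(7,1) = 7.
Coefficient = C(7,1) · (-1)^1 · (-4)^6 = 7 · (-1) · 4096 = -28672.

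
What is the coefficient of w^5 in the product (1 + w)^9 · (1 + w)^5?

2002

(1 + w)^9(1 + w)^5 = (1 + w)^14, so the coefficient of w^5 is C(14,5)·1^5 = 2002·1 = 2002.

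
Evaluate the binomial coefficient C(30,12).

C(30,12) = (30·29·28·27·26·25·24·23·22·21·20·19) / 12! = 41430393164160000 / 479001600 = 86493225.

86493225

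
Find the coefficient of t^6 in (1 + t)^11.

The general term is C(11,j)·(1)^j·(t)^(11-j); the t^6 term has j = 5.
C(11,5) = 462.
Coefficient = C(11,5) = 462.

462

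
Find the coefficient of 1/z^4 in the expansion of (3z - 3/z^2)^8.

459270

General term: C(8,j)·(3z)^j·(-3/z^2)^(8-j), with z-exponent 1j − 2(8−j) = 3j − 16.
Set 3j − 16 = -4: j = 4.
C(8,4) = 70; 3^4 = 81; (-3)^4 = 81.
Coefficient = 70 · 81 · 81 = 459270.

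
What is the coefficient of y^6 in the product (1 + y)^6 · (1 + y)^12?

18564

Coefficient of y^6 = Σ_{j} C(6,j)·C(12,6-j) for j from 0 to 6.
= 924 + 4752 + 7425 + 4400 + 990 + 72 + 1 = 18564.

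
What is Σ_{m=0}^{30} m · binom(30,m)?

16106127360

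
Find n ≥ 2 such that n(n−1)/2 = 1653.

n(n−1)/2 = 1653 ⇒ n(n−1) = 3306. Since 58·57 = 3306, n = 58.

58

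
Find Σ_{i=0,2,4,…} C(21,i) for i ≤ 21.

Half of (1+1)^21 + (1−1)^21 gives the even-index sum: 2^20 = 1048576.

1048576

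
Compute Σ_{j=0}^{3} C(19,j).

1 + 19 + 171 + 969 = 1160.

1160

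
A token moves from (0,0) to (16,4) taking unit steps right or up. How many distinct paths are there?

Each path is a sequence of 20 steps with 16 rights: C(20,16) = 4845.

4845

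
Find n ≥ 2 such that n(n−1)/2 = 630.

36

n(n−1)/2 = 630 ⇒ n(n−1) = 1260. Since 36·35 = 1260, n = 36.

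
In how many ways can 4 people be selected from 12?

495

This is C(12,4) = 495.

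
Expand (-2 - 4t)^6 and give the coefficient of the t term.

The general term is C(6,j)·(-2)^j·(-4t)^(6-j); the t^1 term has j = 5.
C(6,5) = 6.
Coefficient = C(6,5) · (-2)^5 · (-4)^1 = 6 · (-32) · (-4) = 768.

768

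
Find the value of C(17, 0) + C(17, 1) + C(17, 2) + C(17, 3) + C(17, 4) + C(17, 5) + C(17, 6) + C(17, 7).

41226

1 + 17 + 136 + 680 + 2380 + 6188 + 12376 + 19448 = 41226.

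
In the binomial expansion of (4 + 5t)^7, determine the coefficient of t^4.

The general term is C(7,j)·(4)^j·(5t)^(7-j); the t^4 term has j = 3.
C(7,3) = 35.
Coefficient = C(7,3) · 4^3 · 5^4 = 35 · 64 · 625 = 1400000.

1400000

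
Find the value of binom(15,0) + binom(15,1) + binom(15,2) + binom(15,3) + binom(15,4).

1941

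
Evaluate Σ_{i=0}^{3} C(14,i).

470

1 + 14 + 91 + 364 = 470.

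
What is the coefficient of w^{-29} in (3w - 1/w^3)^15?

General term: C(15,j)·(3w)^j·(-1/w^3)^(15-j), with w-exponent 1j − 3(15−j) = 4j − 45.
Set 4j − 45 = -29: j = 4.
C(15,4) = 1365; 3^4 = 81; (-1)^11 = -1.
Coefficient = 1365 · 81 · (-1) = -110565.

-110565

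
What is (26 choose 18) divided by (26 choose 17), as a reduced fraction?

C(n,k+1)/C(n,k) = (n−k)/(k+1) = (26−17)/(17+1) = 9/18 = 1/2.

1/2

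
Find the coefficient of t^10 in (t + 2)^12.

The general term is C(12,j)·(t)^j·(2)^(12-j); the t^10 term has j = 10.
C(12,10) = 66.
Coefficient = C(12,10) · 2^2 = 66 · 4 = 264.

264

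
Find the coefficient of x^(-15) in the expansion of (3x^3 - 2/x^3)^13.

General term: C(13,j)·(3x^3)^j·(-2/x^3)^(13-j), with x-exponent 3j − 3(13−j) = 6j − 39.
Set 6j − 39 = -15: j = 4.
C(13,4) = 715; 3^4 = 81; (-2)^9 = -512.
Coefficient = 715 · 81 · (-512) = -29652480.

-29652480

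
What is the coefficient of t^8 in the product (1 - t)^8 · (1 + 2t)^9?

Coefficient of t^8 = Σ_{j} C(8,j)·(-1)^j·C(9,8-j)·2^(8-j) for j from 0 to 8.
= 2304 + (-36864) + 150528 + (-225792) + 141120 + (-37632) + 4032 + (-144) + 1 = -2447.

-2447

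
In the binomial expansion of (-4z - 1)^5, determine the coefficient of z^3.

-640

The general term is C(5,j)·(-4z)^j·(-1)^(5-j); the z^3 term has j = 3.
C(5,3) = 10.
Coefficient = C(5,3) · (-4)^3 = 10 · (-64) = -640.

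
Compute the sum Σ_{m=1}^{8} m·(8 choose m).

Since m·C(8,m) = 8·C(7,m−1), the sum is 8·2^7 = 8·128 = 1024.

1024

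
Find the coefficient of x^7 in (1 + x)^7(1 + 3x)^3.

1576

Coefficient of x^7 = Σ_{j} C(7,j)·1^j·C(3,7-j)·3^(7-j) for j from 4 to 7.
= 945 + 567 + 63 + 1 = 1576.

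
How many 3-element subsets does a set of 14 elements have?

364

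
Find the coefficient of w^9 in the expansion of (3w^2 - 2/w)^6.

General term: C(6,j)·(3w^2)^j·(-2/w)^(6-j), with w-exponent 2j − 1(6−j) = 3j − 6.
Set 3j − 6 = 9: j = 5.
C(6,5) = 6; 3^5 = 243; (-2)^1 = -2.
Coefficient = 6 · 243 · (-2) = -2916.

-2916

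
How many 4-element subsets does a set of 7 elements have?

C(7,4) = C(7,3) by symmetry.
C(7,3) = (7·6·5) / 3! = 210 / 6 = 35.

35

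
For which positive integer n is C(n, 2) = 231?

22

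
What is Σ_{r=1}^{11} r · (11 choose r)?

11264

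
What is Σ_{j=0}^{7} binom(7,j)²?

Σ C(7,j)² is the coefficient of x^7 in (1+x)^7(1+x)^7 = (1+x)^14, i.e. C(14,7) = 3432.

3432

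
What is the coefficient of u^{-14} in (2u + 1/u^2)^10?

180

General term: C(10,j)·(2u)^j·(1/u^2)^(10-j), with u-exponent 1j − 2(10−j) = 3j − 20.
Set 3j − 20 = -14: j = 2.
C(10,2) = 45; 2^2 = 4; 1^8 = 1.
Coefficient = 45 · 4 · 1 = 180.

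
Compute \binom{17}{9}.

24310

C(17,9) = C(17,8) by symmetry.
C(17,8) = (17·16·15·14·13·12·11·10) / 8! = 980179200 / 40320 = 24310.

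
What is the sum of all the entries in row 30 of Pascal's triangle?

1073741824

The entries of row 30 sum to 2^30 = 1073741824.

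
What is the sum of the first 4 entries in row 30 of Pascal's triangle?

1 + 30 + 435 + 4060 = 4526.

4526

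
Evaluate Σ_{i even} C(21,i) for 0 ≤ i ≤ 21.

1048576

Even-i terms of row 21 sum to 2^20 = 1048576.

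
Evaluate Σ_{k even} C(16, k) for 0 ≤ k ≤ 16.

32768

Half of (1+1)^16 + (1−1)^16 gives the even-index sum: 2^15 = 32768.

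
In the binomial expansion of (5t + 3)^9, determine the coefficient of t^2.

1968300

The general term is C(9,j)·(5t)^j·(3)^(9-j); the t^2 term has j = 2.
C(9,2) = 36.
Coefficient = C(9,2) · 5^2 · 3^7 = 36 · 25 · 2187 = 1968300.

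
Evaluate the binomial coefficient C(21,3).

C(21,3) = (21·20·19) / 3! = 7980 / 6 = 1330.

1330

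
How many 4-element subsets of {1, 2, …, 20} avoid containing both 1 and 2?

All 4-subsets: C(20,4) = 4845. Those containing both fixed elements: C(18,2) = 153.
4845 − 153 = 4692.

4692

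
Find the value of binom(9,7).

C(9,7) = C(9,2) by symmetry.
C(9,2) = (9·8) / 2! = 72 / 2 = 36.

36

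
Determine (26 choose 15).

C(26,15) = C(26,11) by symmetry.
C(26,11) = (26·25·24·23·22·21·20·19·18·17·16) / 11! = 308403583488000 / 39916800 = 7726160.

7726160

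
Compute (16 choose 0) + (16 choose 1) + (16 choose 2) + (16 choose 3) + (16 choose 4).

1 + 16 + 120 + 560 + 1820 = 2517.

2517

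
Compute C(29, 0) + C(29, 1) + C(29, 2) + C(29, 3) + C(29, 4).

27841

1 + 29 + 406 + 3654 + 23751 = 27841.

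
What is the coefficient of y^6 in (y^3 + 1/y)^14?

General term: C(14,j)·(y^3)^j·(1/y)^(14-j), with y-exponent 3j − 1(14−j) = 4j − 14.
Set 4j − 14 = 6: j = 5.
C(14,5) = 2002; 1^5 = 1; 1^9 = 1.
Coefficient = 2002 · 1 · 1 = 2002.

2002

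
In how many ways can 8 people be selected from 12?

495

This is C(12,8) = 495.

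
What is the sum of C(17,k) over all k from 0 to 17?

The entries of row 17 sum to 2^17 = 131072.

131072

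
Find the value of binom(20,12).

C(20,12) = C(20,8) by symmetry.
C(20,8) = (20·19·18·17·16·15·14·13) / 8! = 5079110400 / 40320 = 125970.

125970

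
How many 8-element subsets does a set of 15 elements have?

C(15,8) = C(15,7) by symmetry.
C(15,7) = (15·14·13·12·11·10·9) / 7! = 32432400 / 5040 = 6435.

6435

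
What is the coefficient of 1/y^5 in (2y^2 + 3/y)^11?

General term: C(11,j)·(2y^2)^j·(3/y)^(11-j), with y-exponent 2j − 1(11−j) = 3j − 11.
Set 3j − 11 = -5: j = 2.
C(11,2) = 55; 2^2 = 4; 3^9 = 19683.
Coefficient = 55 · 4 · 19683 = 4330260.

4330260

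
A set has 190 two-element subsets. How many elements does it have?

20

n(n−1)/2 = 190 ⇒ n(n−1) = 380. Since 20·19 = 380, n = 20.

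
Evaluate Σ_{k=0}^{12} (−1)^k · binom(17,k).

1820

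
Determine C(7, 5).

21

C(7,5) = C(7,2) by symmetry.
C(7,2) = (7·6) / 2! = 42 / 2 = 21.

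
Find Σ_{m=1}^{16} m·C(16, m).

Since m·C(16,m) = 16·C(15,m−1), the sum is 16·2^15 = 16·32768 = 524288.

524288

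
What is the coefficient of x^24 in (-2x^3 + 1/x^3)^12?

67584

General term: C(12,j)·(-2x^3)^j·(1/x^3)^(12-j), with x-exponent 3j − 3(12−j) = 6j − 36.
Set 6j − 36 = 24: j = 10.
C(12,10) = 66; (-2)^10 = 1024; 1^2 = 1.
Coefficient = 66 · 1024 · 1 = 67584.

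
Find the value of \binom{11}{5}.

462

C(11,5) = (11·10·9·8·7) / 5! = 55440 / 120 = 462.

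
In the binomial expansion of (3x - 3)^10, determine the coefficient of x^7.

The general term is C(10,j)·(3x)^j·(-3)^(10-j); the x^7 term has j = 7.
C(10,7) = 120.
Coefficient = C(10,7) · 3^7 · (-3)^3 = 120 · 2187 · (-27) = -7085880.

-7085880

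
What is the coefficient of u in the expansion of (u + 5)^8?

The general term is C(8,j)·(u)^j·(5)^(8-j); the u^1 term has j = 1.
C(8,1) = 8.
Coefficient = C(8,1) · 5^7 = 8 · 78125 = 625000.

625000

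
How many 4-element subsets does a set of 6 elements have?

15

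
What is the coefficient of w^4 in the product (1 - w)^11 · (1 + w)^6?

Coefficient of w^4 = Σ_{j} C(11,j)·(-1)^j·C(6,4-j)·1^(4-j) for j from 0 to 4.
= 15 + (-220) + 825 + (-990) + 330 = -40.

-40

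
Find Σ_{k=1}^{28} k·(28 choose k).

Since k·C(28,k) = 28·C(27,k−1), the sum is 28·2^27 = 28·134217728 = 3758096384.

3758096384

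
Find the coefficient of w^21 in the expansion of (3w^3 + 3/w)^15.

71816279535

General term: C(15,j)·(3w^3)^j·(3/w)^(15-j), with w-exponent 3j − 1(15−j) = 4j − 15.
Set 4j − 15 = 21: j = 9.
C(15,9) = 5005; 3^9 = 19683; 3^6 = 729.
Coefficient = 5005 · 19683 · 729 = 71816279535.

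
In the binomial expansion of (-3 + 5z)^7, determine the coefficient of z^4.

The general term is C(7,j)·(-3)^j·(5z)^(7-j); the z^4 term has j = 3.
C(7,3) = 35.
Coefficient = C(7,3) · (-3)^3 · 5^4 = 35 · (-27) · 625 = -590625.

-590625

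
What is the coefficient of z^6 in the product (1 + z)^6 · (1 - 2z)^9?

37

Coefficient of z^6 = Σ_{j} C(6,j)·1^j·C(9,6-j)·(-2)^(6-j) for j from 0 to 6.
= 5376 + (-24192) + 30240 + (-13440) + 2160 + (-108) + 1 = 37.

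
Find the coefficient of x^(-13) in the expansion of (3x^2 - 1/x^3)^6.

General term: C(6,j)·(3x^2)^j·(-1/x^3)^(6-j), with x-exponent 2j − 3(6−j) = 5j − 18.
Set 5j − 18 = -13: j = 1.
C(6,1) = 6; 3^1 = 3; (-1)^5 = -1.
Coefficient = 6 · 3 · (-1) = -18.

-18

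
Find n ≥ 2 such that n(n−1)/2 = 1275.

n(n−1)/2 = 1275 ⇒ n(n−1) = 2550. Since 51·50 = 2550, n = 51.

51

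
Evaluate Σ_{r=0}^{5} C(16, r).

6885

1 + 16 + 120 + 560 + 1820 + 4368 = 6885.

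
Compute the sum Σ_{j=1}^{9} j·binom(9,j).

2304

Differentiating (1+x)^9 and setting x=1: Σ j·C(9,j) = 9·2^8 = 2304.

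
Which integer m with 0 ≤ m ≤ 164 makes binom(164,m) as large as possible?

82

C(164,m) is maximized at m = 164/2 = 82.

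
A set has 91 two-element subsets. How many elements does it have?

n(n−1)/2 = 91 ⇒ n(n−1) = 182. Since 14·13 = 182, n = 14.

14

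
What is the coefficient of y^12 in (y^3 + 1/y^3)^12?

495

General term: C(12,j)·(y^3)^j·(1/y^3)^(12-j), with y-exponent 3j − 3(12−j) = 6j − 36.
Set 6j − 36 = 12: j = 8.
C(12,8) = 495; 1^8 = 1; 1^4 = 1.
Coefficient = 495 · 1 · 1 = 495.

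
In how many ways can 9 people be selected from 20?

167960

This is C(20,9) = 167960.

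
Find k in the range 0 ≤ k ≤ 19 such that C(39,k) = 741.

C(39,k) increases on 0 ≤ k ≤ 19. C(39,1) = 39 and C(39,2) = 741, so k = 2.

2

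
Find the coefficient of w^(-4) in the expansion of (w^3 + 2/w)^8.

1024

General term: C(8,j)·(w^3)^j·(2/w)^(8-j), with w-exponent 3j − 1(8−j) = 4j − 8.
Set 4j − 8 = -4: j = 1.
C(8,1) = 8; 1^1 = 1; 2^7 = 128.
Coefficient = 8 · 1 · 128 = 1024.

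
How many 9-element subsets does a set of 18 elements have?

C(18,9) = (18·17·16·15·14·13·12·11·10) / 9! = 17643225600 / 362880 = 48620.

48620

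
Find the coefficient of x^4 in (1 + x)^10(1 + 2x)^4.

2586

Coefficient of x^4 = Σ_{j} C(10,j)·1^j·C(4,4-j)·2^(4-j) for j from 0 to 4.
= 16 + 320 + 1080 + 960 + 210 = 2586.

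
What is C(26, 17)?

3124550

C(26,17) = C(26,9) by symmetry.
C(26,9) = (26·25·24·23·22·21·20·19·18) / 9! = 1133836704000 / 362880 = 3124550.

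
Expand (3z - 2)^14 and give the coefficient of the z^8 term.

The general term is C(14,j)·(3z)^j·(-2)^(14-j); the z^8 term has j = 8.
C(14,8) = 3003.
Coefficient = C(14,8) · 3^8 · (-2)^6 = 3003 · 6561 · 64 = 1260971712.

1260971712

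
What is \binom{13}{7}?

1716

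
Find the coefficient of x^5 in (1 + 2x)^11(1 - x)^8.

-1332

Coefficient of x^5 = Σ_{j} C(11,j)·2^j·C(8,5-j)·(-1)^(5-j) for j from 0 to 5.
= (-56) + 1540 + (-12320) + 36960 + (-42240) + 14784 = -1332.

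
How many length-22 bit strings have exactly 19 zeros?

1540

Choose the 19 positions: C(22,19) = 1540.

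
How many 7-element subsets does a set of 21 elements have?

116280

C(21,7) = (21·20·19·18·17·16·15) / 7! = 586051200 / 5040 = 116280.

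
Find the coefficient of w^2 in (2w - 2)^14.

1490944

The general term is C(14,j)·(2w)^j·(-2)^(14-j); the w^2 term has j = 2.
C(14,2) = 91.
Coefficient = C(14,2) · 2^2 · (-2)^12 = 91 · 4 · 4096 = 1490944.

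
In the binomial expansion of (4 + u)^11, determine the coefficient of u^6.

The general term is C(11,j)·(4)^j·(u)^(11-j); the u^6 term has j = 5.
C(11,5) = 462.
Coefficient = C(11,5) · 4^5 = 462 · 1024 = 473088.

473088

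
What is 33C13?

C(33,13) = (33·32·31·30·29·28·27·26·25·24·23·22·21) / 13! = 3569119343741952000 / 6227020800 = 573166440.

573166440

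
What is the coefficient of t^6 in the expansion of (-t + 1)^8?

The general term is C(8,j)·(-t)^j·(1)^(8-j); the t^6 term has j = 6.
C(8,6) = 28.
Coefficient = C(8,6) = 28.

28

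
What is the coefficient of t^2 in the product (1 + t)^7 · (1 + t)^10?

136

Coefficient of t^2 = Σ_{j} C(7,j)·C(10,2-j) for j from 0 to 2.
= 45 + 70 + 21 = 136.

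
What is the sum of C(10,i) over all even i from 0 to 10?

512

Even-i terms of row 10 sum to 2^9 = 512.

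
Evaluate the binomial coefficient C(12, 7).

792

C(12,7) = C(12,5) by symmetry.
C(12,5) = (12·11·10·9·8) / 5! = 95040 / 120 = 792.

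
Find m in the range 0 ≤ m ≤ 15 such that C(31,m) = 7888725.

8

C(31,m) increases on 0 ≤ m ≤ 15. C(31,7) = 2629575 and C(31,8) = 7888725, so m = 8.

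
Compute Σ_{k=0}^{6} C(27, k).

397594

1 + 27 + 351 + 2925 + 17550 + 80730 + 296010 = 397594.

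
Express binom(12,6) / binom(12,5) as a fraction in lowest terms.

7/6

C(n,k+1)/C(n,k) = (n−k)/(k+1) = (12−5)/(5+1) = 7/6.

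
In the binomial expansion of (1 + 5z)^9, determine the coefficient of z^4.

The general term is C(9,j)·(1)^j·(5z)^(9-j); the z^4 term has j = 5.
C(9,5) = 126.
Coefficient = C(9,5) · 5^4 = 126 · 625 = 78750.

78750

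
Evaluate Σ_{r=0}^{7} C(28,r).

1683218

1 + 28 + 378 + 3276 + 20475 + 98280 + 376740 + 1184040 = 1683218.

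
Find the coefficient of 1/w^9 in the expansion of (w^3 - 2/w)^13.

General term: C(13,j)·(w^3)^j·(-2/w)^(13-j), with w-exponent 3j − 1(13−j) = 4j − 13.
Set 4j − 13 = -9: j = 1.
C(13,1) = 13; 1^1 = 1; (-2)^12 = 4096.
Coefficient = 13 · 1 · 4096 = 53248.

53248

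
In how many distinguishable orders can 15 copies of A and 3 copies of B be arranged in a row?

Choose positions for the A's: C(18,15) = 816.

816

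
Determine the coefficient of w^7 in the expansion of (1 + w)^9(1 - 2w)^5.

Coefficient of w^7 = Σ_{j} C(9,j)·1^j·C(5,7-j)·(-2)^(7-j) for j from 2 to 7.
= (-1152) + 6720 + (-10080) + 5040 + (-840) + 36 = -276.

-276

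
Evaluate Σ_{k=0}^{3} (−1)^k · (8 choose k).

-35

The partial alternating sum Σ_{k=0}^{3} (−1)^k C(8,k) = (−1)^3 C(7,3) = -35.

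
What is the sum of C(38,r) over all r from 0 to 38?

The entries of row 38 sum to 2^38 = 274877906944.

274877906944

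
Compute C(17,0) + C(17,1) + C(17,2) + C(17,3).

834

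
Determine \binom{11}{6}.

462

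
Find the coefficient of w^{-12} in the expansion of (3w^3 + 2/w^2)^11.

General term: C(11,j)·(3w^3)^j·(2/w^2)^(11-j), with w-exponent 3j − 2(11−j) = 5j − 22.
Set 5j − 22 = -12: j = 2.
C(11,2) = 55; 3^2 = 9; 2^9 = 512.
Coefficient = 55 · 9 · 512 = 253440.

253440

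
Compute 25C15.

C(25,15) = C(25,10) by symmetry.
C(25,10) = (25·24·23·22·21·20·19·18·17·16) / 10! = 11861676288000 / 3628800 = 3268760.

3268760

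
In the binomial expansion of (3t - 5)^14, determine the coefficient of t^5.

The general term is C(14,j)·(3t)^j·(-5)^(14-j); the t^5 term has j = 5.
C(14,5) = 2002.
Coefficient = C(14,5) · 3^5 · (-5)^9 = 2002 · 243 · (-1953125) = -950167968750.

-950167968750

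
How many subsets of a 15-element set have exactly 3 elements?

455

Choose the 3 positions: C(15,3) = 455.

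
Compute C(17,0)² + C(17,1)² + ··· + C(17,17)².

2333606220

Σ C(17,j)² is the coefficient of x^17 in (1+x)^17(1+x)^17 = (1+x)^34, i.e. C(34,17) = 2333606220.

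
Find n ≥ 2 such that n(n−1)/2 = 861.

42

n(n−1)/2 = 861 ⇒ n(n−1) = 1722. Since 42·41 = 1722, n = 42.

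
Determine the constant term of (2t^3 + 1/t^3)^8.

1120

General term: C(8,j)·(2t^3)^j·(1/t^3)^(8-j), with t-exponent 3j − 3(8−j) = 6j − 24.
Set 6j − 24 = 0: j = 4.
C(8,4) = 70; 2^4 = 16; 1^4 = 1.
Coefficient = 70 · 16 · 1 = 1120.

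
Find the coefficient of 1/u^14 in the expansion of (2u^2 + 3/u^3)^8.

81648

General term: C(8,j)·(2u^2)^j·(3/u^3)^(8-j), with u-exponent 2j − 3(8−j) = 5j − 24.
Set 5j − 24 = -14: j = 2.
C(8,2) = 28; 2^2 = 4; 3^6 = 729.
Coefficient = 28 · 4 · 729 = 81648.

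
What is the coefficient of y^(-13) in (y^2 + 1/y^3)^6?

6

General term: C(6,j)·(y^2)^j·(1/y^3)^(6-j), with y-exponent 2j − 3(6−j) = 5j − 18.
Set 5j − 18 = -13: j = 1.
C(6,1) = 6; 1^1 = 1; 1^5 = 1.
Coefficient = 6 · 1 · 1 = 6.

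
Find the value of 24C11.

2496144

C(24,11) = (24·23·22·21·20·19·18·17·16·15·14) / 11! = 99638080819200 / 39916800 = 2496144.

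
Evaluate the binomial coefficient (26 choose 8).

C(26,8) = (26·25·24·23·22·21·20·19) / 8! = 62990928000 / 40320 = 1562275.

1562275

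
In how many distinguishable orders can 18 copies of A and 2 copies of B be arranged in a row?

Choose positions for the A's: C(20,18) = 190.

190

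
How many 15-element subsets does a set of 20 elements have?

C(20,15) = C(20,5) by symmetry.
C(20,5) = (20·19·18·17·16) / 5! = 1860480 / 120 = 15504.

15504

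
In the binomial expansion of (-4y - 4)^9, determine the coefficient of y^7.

The general term is C(9,j)·(-4y)^j·(-4)^(9-j); the y^7 term has j = 7.
C(9,7) = 36.
Coefficient = C(9,7) · (-4)^7 · (-4)^2 = 36 · (-16384) · 16 = -9437184.

-9437184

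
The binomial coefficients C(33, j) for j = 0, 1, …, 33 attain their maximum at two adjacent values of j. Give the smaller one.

16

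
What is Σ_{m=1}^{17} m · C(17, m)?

Since m·C(17,m) = 17·C(16,m−1), the sum is 17·2^16 = 17·65536 = 1114112.

1114112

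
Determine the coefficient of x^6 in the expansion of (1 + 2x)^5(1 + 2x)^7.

(1 + 2x)^5(1 + 2x)^7 = (1 + 2x)^12, so the coefficient of x^6 is C(12,6)·2^6 = 924·64 = 59136.

59136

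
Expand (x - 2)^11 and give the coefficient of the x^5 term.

The general term is C(11,j)·(x)^j·(-2)^(11-j); the x^5 term has j = 5.
C(11,5) = 462.
Coefficient = C(11,5) · (-2)^6 = 462 · 64 = 29568.

29568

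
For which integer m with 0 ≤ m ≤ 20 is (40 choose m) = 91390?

C(40,m) increases on 0 ≤ m ≤ 20. C(40,3) = 9880 and C(40,4) = 91390, so m = 4.

4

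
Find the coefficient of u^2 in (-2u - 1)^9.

-144

The general term is C(9,j)·(-2u)^j·(-1)^(9-j); the u^2 term has j = 2.
C(9,2) = 36.
Coefficient = C(9,2) · (-2)^2 · (-1)^7 = 36 · 4 · (-1) = -144.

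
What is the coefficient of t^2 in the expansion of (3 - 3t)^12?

35075106

The general term is C(12,j)·(3)^j·(-3t)^(12-j); the t^2 term has j = 10.
C(12,10) = 66.
Coefficient = C(12,10) · 3^10 · (-3)^2 = 66 · 59049 · 9 = 35075106.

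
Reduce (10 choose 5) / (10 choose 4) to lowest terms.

6/5

C(n,k+1)/C(n,k) = (n−k)/(k+1) = (10−4)/(4+1) = 6/5.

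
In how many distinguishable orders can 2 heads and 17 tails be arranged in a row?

171

Choose positions for the heads: C(19,2) = 171.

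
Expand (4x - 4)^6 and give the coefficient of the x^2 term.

The general term is C(6,j)·(4x)^j·(-4)^(6-j); the x^2 term has j = 2.
C(6,2) = 15.
Coefficient = C(6,2) · 4^2 · (-4)^4 = 15 · 16 · 256 = 61440.

61440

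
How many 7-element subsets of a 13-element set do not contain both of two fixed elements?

All 7-subsets: C(13,7) = 1716. Those containing both fixed elements: C(11,5) = 462.
1716 − 462 = 1254.

1254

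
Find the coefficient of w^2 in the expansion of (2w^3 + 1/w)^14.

16016

General term: C(14,j)·(2w^3)^j·(1/w)^(14-j), with w-exponent 3j − 1(14−j) = 4j − 14.
Set 4j − 14 = 2: j = 4.
C(14,4) = 1001; 2^4 = 16; 1^10 = 1.
Coefficient = 1001 · 16 · 1 = 16016.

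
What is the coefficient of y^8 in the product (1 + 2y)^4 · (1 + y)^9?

Coefficient of y^8 = Σ_{j} C(4,j)·2^j·C(9,8-j)·1^(8-j) for j from 0 to 4.
= 9 + 288 + 2016 + 4032 + 2016 = 8361.

8361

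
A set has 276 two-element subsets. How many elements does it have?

n(n−1)/2 = 276 ⇒ n(n−1) = 552. Since 24·23 = 552, n = 24.

24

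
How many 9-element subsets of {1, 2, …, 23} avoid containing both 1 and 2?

All 9-subsets: C(23,9) = 817190. Those containing both fixed elements: C(21,7) = 116280.
817190 − 116280 = 700910.

700910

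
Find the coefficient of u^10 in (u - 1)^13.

-286

The general term is C(13,j)·(u)^j·(-1)^(13-j); the u^10 term has j = 10.
C(13,10) = 286.
Coefficient = C(13,10) · (-1)^3 = 286 · (-1) = -286.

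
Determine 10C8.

45

C(10,8) = C(10,2) by symmetry.
C(10,2) = (10·9) / 2! = 90 / 2 = 45.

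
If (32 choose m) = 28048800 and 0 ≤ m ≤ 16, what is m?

9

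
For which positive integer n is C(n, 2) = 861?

n(n−1)/2 = 861 ⇒ n(n−1) = 1722. Since 42·41 = 1722, n = 42.

42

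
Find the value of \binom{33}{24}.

38567100

C(33,24) = C(33,9) by symmetry.
C(33,9) = (33·32·31·30·29·28·27·26·25) / 9! = 13995229248000 / 362880 = 38567100.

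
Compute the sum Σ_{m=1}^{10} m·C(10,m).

Since m·C(10,m) = 10·C(9,m−1), the sum is 10·2^9 = 10·512 = 5120.

5120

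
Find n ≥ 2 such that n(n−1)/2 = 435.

n(n−1)/2 = 435 ⇒ n(n−1) = 870. Since 30·29 = 870, n = 30.

30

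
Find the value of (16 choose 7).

C(16,7) = (16·15·14·13·12·11·10) / 7! = 57657600 / 5040 = 11440.

11440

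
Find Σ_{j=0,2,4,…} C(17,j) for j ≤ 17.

65536

Half of (1+1)^17 + (1−1)^17 gives the even-index sum: 2^16 = 65536.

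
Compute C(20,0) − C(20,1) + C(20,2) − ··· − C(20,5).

-11628

The partial alternating sum Σ_{k=0}^{5} (−1)^k C(20,k) = (−1)^5 C(19,5) = -11628.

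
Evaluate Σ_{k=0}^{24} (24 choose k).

16777216

The entries of row 24 sum to 2^24 = 16777216.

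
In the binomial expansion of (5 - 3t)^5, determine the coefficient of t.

-9375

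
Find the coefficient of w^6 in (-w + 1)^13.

1716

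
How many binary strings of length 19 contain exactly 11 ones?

75582

Choose the 11 positions: C(19,11) = 75582.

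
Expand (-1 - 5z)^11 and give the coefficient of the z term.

-55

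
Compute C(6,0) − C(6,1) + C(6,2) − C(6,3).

-10

The partial alternating sum Σ_{k=0}^{3} (−1)^k C(6,k) = (−1)^3 C(5,3) = -10.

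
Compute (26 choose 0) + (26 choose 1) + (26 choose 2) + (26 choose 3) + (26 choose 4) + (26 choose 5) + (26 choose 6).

313912

1 + 26 + 325 + 2600 + 14950 + 65780 + 230230 = 313912.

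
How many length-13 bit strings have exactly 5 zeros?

1287

Choose the 5 positions: C(13,5) = 1287.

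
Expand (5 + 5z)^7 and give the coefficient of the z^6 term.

546875

The general term is C(7,j)·(5)^j·(5z)^(7-j); the z^6 term has j = 1.
C(7,1) = 7.
Coefficient = C(7,1) · 5^1 · 5^6 = 7 · 5 · 15625 = 546875.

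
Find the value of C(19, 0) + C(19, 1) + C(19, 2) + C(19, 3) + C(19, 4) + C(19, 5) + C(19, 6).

43796

1 + 19 + 171 + 969 + 3876 + 11628 + 27132 = 43796.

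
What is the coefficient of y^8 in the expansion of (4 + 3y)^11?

The general term is C(11,j)·(4)^j·(3y)^(11-j); the y^8 term has j = 3.
C(11,3) = 165.
Coefficient = C(11,3) · 4^3 · 3^8 = 165 · 64 · 6561 = 69284160.

69284160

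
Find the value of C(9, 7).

36

C(9,7) = C(9,2) by symmetry.
C(9,2) = (9·8) / 2! = 72 / 2 = 36.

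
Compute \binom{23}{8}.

490314

C(23,8) = (23·22·21·20·19·18·17·16) / 8! = 19769460480 / 40320 = 490314.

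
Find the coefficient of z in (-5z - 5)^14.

85449218750

The general term is C(14,j)·(-5z)^j·(-5)^(14-j); the z^1 term has j = 1.
C(14,1) = 14.
Coefficient = C(14,1) · (-5)^1 · (-5)^13 = 14 · (-5) · (-1220703125) = 85449218750.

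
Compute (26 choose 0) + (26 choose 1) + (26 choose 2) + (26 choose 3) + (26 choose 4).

17902

1 + 26 + 325 + 2600 + 14950 = 17902.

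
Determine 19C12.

50388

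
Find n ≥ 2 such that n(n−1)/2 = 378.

28

n(n−1)/2 = 378 ⇒ n(n−1) = 756. Since 28·27 = 756, n = 28.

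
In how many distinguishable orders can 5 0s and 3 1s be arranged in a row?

56

Choose positions for the 0s: C(8,5) = 56.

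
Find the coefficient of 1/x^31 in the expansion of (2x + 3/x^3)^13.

55269864

General term: C(13,j)·(2x)^j·(3/x^3)^(13-j), with x-exponent 1j − 3(13−j) = 4j − 39.
Set 4j − 39 = -31: j = 2.
C(13,2) = 78; 2^2 = 4; 3^11 = 177147.
Coefficient = 78 · 4 · 177147 = 55269864.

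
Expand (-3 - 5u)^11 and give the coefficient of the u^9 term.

The general term is C(11,j)·(-3)^j·(-5u)^(11-j); the u^9 term has j = 2.
C(11,2) = 55.
Coefficient = C(11,2) · (-3)^2 · (-5)^9 = 55 · 9 · (-1953125) = -966796875.

-966796875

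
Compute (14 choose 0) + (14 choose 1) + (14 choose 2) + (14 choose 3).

470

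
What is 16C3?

C(16,3) = (16·15·14) / 3! = 3360 / 6 = 560.

560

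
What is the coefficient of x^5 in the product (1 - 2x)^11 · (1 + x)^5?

Coefficient of x^5 = Σ_{j} C(11,j)·(-2)^j·C(5,5-j)·1^(5-j) for j from 0 to 5.
= 1 + (-110) + 2200 + (-13200) + 26400 + (-14784) = 507.

507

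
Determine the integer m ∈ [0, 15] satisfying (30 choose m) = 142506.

C(30,m) increases on 0 ≤ m ≤ 15. C(30,4) = 27405 and C(30,5) = 142506, so m = 5.

5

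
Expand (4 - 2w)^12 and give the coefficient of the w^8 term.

The general term is C(12,j)·(4)^j·(-2w)^(12-j); the w^8 term has j = 4.
C(12,4) = 495.
Coefficient = C(12,4) · 4^4 · (-2)^8 = 495 · 256 · 256 = 32440320.

32440320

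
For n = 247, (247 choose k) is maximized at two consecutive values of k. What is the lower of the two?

123

For odd n = 247, C(247,k) peaks at k = (n−1)/2 and (n+1)/2; the lower is 123.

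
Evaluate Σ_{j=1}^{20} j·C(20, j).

Differentiating (1+x)^20 and setting x=1: Σ j·C(20,j) = 20·2^19 = 10485760.

10485760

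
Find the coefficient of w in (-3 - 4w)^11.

-2598156

The general term is C(11,j)·(-3)^j·(-4w)^(11-j); the w^1 term has j = 10.
C(11,10) = 11.
Coefficient = C(11,10) · (-3)^10 · (-4)^1 = 11 · 59049 · (-4) = -2598156.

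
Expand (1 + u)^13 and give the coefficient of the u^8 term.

1287

The general term is C(13,j)·(1)^j·(u)^(13-j); the u^8 term has j = 5.
C(13,5) = 1287.
Coefficient = C(13,5) = 1287.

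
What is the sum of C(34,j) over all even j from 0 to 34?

8589934592

Even-j terms of row 34 sum to 2^33 = 8589934592.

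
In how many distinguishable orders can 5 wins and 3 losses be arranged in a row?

Choose positions for the wins: C(8,5) = 56.

56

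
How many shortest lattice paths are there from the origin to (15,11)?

7726160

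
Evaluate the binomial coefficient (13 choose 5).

1287

C(13,5) = (13·12·11·10·9) / 5! = 154440 / 120 = 1287.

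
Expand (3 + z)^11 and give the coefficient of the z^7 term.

The general term is C(11,j)·(3)^j·(z)^(11-j); the z^7 term has j = 4.
C(11,4) = 330.
Coefficient = C(11,4) · 3^4 = 330 · 81 = 26730.

26730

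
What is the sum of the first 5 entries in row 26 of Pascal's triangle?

1 + 26 + 325 + 2600 + 14950 = 17902.

17902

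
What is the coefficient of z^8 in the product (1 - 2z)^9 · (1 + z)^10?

Coefficient of z^8 = Σ_{j} C(9,j)·(-2)^j·C(10,8-j)·1^(8-j) for j from 0 to 8.
= 45 + (-2160) + 30240 + (-169344) + 423360 + (-483840) + 241920 + (-46080) + 2304 = -3555.

-3555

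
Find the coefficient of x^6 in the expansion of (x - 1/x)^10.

45

General term: C(10,j)·(x)^j·(-1/x)^(10-j), with x-exponent 1j − 1(10−j) = 2j − 10.
Set 2j − 10 = 6: j = 8.
C(10,8) = 45; 1^8 = 1; (-1)^2 = 1.
Coefficient = 45 · 1 · 1 = 45.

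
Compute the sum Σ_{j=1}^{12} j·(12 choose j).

24576

Since j·C(12,j) = 12·C(11,j−1), the sum is 12·2^11 = 12·2048 = 24576.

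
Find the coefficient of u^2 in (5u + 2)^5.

2000

The general term is C(5,j)·(5u)^j·(2)^(5-j); the u^2 term has j = 2.
C(5,2) = 10.
Coefficient = C(5,2) · 5^2 · 2^3 = 10 · 25 · 8 = 2000.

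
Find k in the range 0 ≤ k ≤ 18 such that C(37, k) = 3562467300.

C(37,k) increases on 0 ≤ k ≤ 18. C(37,12) = 1852482996 and C(37,13) = 3562467300, so k = 13.

13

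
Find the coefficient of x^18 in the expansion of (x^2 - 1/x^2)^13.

78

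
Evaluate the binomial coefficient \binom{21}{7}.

C(21,7) = (21·20·19·18·17·16·15) / 7! = 586051200 / 5040 = 116280.

116280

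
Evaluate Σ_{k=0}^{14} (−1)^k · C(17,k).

The partial alternating sum Σ_{k=0}^{14} (−1)^k C(17,k) = (−1)^14 C(16,14) = 120.

120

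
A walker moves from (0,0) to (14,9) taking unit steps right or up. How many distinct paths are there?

817190

Each path is a sequence of 23 steps with 14 rights: C(23,14) = 817190.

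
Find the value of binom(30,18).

86493225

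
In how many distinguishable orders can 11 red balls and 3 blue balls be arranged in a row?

364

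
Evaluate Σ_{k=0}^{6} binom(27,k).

1 + 27 + 351 + 2925 + 17550 + 80730 + 296010 = 397594.

397594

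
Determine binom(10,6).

210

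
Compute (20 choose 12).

C(20,12) = C(20,8) by symmetry.
C(20,8) = (20·19·18·17·16·15·14·13) / 8! = 5079110400 / 40320 = 125970.

125970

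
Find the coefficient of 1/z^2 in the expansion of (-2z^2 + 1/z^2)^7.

-280

General term: C(7,j)·(-2z^2)^j·(1/z^2)^(7-j), with z-exponent 2j − 2(7−j) = 4j − 14.
Set 4j − 14 = -2: j = 3.
C(7,3) = 35; (-2)^3 = -8; 1^4 = 1.
Coefficient = 35 · (-8) · 1 = -280.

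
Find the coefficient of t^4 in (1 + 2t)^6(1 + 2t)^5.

(1 + 2t)^6(1 + 2t)^5 = (1 + 2t)^11, so the coefficient of t^4 is C(11,4)·2^4 = 330·16 = 5280.

5280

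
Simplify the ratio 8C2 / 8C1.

C(n,k+1)/C(n,k) = (n−k)/(k+1) = (8−1)/(1+1) = 7/2.

7/2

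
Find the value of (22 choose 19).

C(22,19) = C(22,3) by symmetry.
C(22,3) = (22·21·20) / 3! = 9240 / 6 = 1540.

1540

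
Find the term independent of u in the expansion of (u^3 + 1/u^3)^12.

924

General term: C(12,j)·(u^3)^j·(1/u^3)^(12-j), with u-exponent 3j − 3(12−j) = 6j − 36.
Set 6j − 36 = 0: j = 6.
C(12,6) = 924; 1^6 = 1; 1^6 = 1.
Coefficient = 924 · 1 · 1 = 924.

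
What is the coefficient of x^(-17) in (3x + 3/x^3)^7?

15309

General term: C(7,j)·(3x)^j·(3/x^3)^(7-j), with x-exponent 1j − 3(7−j) = 4j − 21.
Set 4j − 21 = -17: j = 1.
C(7,1) = 7; 3^1 = 3; 3^6 = 729.
Coefficient = 7 · 3 · 729 = 15309.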